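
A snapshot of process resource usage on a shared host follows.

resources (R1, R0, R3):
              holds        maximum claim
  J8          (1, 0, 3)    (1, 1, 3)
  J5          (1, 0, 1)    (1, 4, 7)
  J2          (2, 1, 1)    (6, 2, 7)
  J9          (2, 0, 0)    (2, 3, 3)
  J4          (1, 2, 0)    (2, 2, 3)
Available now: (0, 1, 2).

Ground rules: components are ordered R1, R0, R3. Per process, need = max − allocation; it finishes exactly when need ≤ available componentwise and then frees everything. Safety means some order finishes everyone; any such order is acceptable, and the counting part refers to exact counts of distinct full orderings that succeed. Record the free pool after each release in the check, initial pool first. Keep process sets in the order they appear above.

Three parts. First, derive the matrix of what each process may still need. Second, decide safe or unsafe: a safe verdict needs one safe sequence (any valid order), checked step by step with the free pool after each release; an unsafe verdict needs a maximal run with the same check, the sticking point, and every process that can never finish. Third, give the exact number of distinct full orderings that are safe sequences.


(1) Need matrix, components ordered R1, R0, R3:
  J8: (0, 1, 0)
  J5: (0, 4, 6)
  J2: (4, 1, 6)
  J9: (0, 3, 3)
  J4: (1, 0, 3)
(2) UNSAFE — no complete ordering exists.
Key observation: after J8, J4, J9 complete, (4, 3, 5) is the best the pool ever gets, yet each leftover process wants more R3.
A maximal execution: J8, J4, J9 — then nothing else fits. Step-by-step check:
  pool = (0, 1, 2)
  J8 needs (0, 1, 0) <= (0, 1, 2) -> finishes; pool += (1, 0, 3) = (1, 1, 5)
  J4 needs (1, 0, 3) <= (1, 1, 5) -> finishes; pool += (1, 2, 0) = (2, 3, 5)
  J9 needs (0, 3, 3) <= (2, 3, 5) -> finishes; pool += (2, 0, 0) = (4, 3, 5)
  blocked: J5 wants (0, 4, 6), pool (4, 3, 5) — not enough R0 and R3
  blocked: J2 wants (4, 1, 6), pool (4, 3, 5) — not enough R3
Never able to finish: J5 and J2.
(3) Exactly 0 of the possible complete orderings are safe sequences.


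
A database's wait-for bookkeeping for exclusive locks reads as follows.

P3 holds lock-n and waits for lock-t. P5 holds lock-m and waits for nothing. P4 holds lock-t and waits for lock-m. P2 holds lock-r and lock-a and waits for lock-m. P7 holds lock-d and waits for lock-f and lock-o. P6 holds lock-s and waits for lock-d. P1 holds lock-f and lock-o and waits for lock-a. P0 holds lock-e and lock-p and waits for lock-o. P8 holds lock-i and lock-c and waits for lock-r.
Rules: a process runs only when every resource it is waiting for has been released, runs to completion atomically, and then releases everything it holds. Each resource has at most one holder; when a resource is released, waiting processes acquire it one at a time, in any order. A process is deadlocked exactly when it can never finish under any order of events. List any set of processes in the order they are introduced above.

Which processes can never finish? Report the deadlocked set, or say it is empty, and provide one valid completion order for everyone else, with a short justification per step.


No process is deadlocked.
Key observation: no waiting chain loops back on itself — every chain ends at a process that waits on nothing, so everyone eventually runs.
A valid finishing order for the others: P5, P2, P1, P8, P7, P4, P3, P6, P0.
Walking it through:
  P5 waits on nothing -> runs at once and releases lock-m
  run P2 (all its waits — lock-m — are resolved); releases lock-r and lock-a
  run P1 (all its waits — lock-a — are resolved); releases lock-f and lock-o
  run P8 (all its waits — lock-r — are resolved); releases lock-i and lock-c
  run P7 (all its waits — lock-f and lock-o — are resolved); releases lock-d
  run P4 (all its waits — lock-m — are resolved); releases lock-t
  run P3 (all its waits — lock-t — are resolved); releases lock-n
  run P6 (all its waits — lock-d — are resolved); releases lock-s
  run P0 (all its waits — lock-o — are resolved); releases lock-e and lock-p


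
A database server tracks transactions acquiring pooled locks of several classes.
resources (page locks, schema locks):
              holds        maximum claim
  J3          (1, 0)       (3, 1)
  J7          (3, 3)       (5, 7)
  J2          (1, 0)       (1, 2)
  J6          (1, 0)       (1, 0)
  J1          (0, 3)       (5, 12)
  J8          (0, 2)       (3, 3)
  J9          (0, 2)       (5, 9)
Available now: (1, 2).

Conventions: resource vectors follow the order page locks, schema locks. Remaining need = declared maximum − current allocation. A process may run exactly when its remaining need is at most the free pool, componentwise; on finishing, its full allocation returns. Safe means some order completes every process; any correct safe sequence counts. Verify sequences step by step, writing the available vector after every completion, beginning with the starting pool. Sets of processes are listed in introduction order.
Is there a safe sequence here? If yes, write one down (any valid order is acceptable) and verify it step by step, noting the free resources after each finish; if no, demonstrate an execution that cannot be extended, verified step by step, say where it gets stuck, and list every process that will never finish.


SAFE. One safe sequence: J6, J2, J8, J7, J9, J3, J1.
Key observation: the first exact fit in this order is J2 — it needs (0, 2) with (2, 2) free, meeting a requested resource to the last unit.
Verifying each step:
  pool = (1, 2)
  J6: need (0, 0) fits (1, 2); releases (1, 0), pool now (2, 2)
  J2: need (0, 2) fits (2, 2); releases (1, 0), pool now (3, 2)
  J8: need (3, 1) fits (3, 2); releases (0, 2), pool now (3, 4)
  J7: need (2, 4) fits (3, 4); releases (3, 3), pool now (6, 7)
  J9: need (5, 7) fits (6, 7); releases (0, 2), pool now (6, 9)
  J3: need (2, 1) fits (6, 9); releases (1, 0), pool now (7, 9)
  J1: need (5, 9) fits (7, 9); releases (0, 3), pool now (7, 12)


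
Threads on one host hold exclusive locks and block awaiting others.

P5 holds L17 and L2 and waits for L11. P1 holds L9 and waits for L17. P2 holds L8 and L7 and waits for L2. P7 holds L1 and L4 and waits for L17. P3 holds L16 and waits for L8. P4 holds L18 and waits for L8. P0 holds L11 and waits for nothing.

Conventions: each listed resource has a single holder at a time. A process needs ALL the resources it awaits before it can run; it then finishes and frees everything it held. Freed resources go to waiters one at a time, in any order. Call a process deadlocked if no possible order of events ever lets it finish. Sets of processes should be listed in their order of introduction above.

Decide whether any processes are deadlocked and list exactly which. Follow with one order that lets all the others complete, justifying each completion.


No process is deadlocked.
Key observation: there is no circular wait here — follow any chain and it reaches a process that is free to run now.
One completion order for the rest: P0, P5, P2, P4, P7, P3, P1.
Verifying each step:
  P0 waits on nothing -> runs at once and releases L11
  run P5 (all its waits — L11 — are resolved); releases L17 and L2
  run P2 (all its waits — L2 — are resolved); releases L8 and L7
  run P4 (all its waits — L8 — are resolved); releases L18
  run P7 (all its waits — L17 — are resolved); releases L1 and L4
  run P3 (all its waits — L8 — are resolved); releases L16
  run P1 (all its waits — L17 — are resolved); releases L9


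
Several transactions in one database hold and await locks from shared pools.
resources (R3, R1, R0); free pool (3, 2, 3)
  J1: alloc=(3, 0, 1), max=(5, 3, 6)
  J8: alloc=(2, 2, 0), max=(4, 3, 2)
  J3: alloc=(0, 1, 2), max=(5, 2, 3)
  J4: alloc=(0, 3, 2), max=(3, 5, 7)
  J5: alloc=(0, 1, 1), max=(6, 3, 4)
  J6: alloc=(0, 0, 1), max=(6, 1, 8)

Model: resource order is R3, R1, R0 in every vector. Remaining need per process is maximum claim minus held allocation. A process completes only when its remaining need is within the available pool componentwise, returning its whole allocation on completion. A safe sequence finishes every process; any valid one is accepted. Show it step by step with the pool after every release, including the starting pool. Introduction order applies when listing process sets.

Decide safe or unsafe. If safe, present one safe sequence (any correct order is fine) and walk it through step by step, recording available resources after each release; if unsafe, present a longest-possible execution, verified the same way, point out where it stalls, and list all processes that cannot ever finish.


The state is SAFE; one workable sequence: J8, J3, J1, J4, J5, J6.
Key observation: reading the order forward, J3 is the first process whose need (5, 1, 1) meets the free pool (5, 4, 3) exactly on a resource it requests.
Check, step by step:
  pool = (3, 2, 3)
  J8: need (2, 1, 2) fits (3, 2, 3); releases (2, 2, 0), pool now (5, 4, 3)
  J3: need (5, 1, 1) fits (5, 4, 3); releases (0, 1, 2), pool now (5, 5, 5)
  J1: need (2, 3, 5) fits (5, 5, 5); releases (3, 0, 1), pool now (8, 5, 6)
  J4: need (3, 2, 5) fits (8, 5, 6); releases (0, 3, 2), pool now (8, 8, 8)
  J5: need (6, 2, 3) fits (8, 8, 8); releases (0, 1, 1), pool now (8, 9, 9)
  J6: need (6, 1, 7) fits (8, 9, 9); releases (0, 0, 1), pool now (8, 9, 10)


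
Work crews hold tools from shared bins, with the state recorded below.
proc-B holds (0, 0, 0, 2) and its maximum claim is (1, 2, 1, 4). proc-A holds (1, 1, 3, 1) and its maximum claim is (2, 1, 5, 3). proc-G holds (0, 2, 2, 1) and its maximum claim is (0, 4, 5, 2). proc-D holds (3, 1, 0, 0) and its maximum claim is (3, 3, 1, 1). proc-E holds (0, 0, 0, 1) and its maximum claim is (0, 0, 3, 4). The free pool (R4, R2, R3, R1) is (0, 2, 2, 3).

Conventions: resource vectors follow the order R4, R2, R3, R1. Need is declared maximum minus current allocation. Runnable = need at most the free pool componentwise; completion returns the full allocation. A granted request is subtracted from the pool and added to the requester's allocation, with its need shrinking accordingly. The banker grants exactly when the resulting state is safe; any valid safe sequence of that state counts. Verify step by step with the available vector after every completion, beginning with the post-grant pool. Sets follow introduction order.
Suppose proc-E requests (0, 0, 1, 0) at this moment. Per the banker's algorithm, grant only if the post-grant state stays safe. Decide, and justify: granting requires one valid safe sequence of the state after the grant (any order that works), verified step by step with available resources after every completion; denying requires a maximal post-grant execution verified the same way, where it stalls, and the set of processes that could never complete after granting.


DENY. Granting would leave the state unsafe.
Key observation: even finishing proc-D, proc-B leaves just (3, 3, 1, 5) free — too little R3 for any of the remaining processes.
After a pretend grant, a maximal execution: proc-D, proc-B — then nothing else fits. Verifying each step:
  pool = (0, 2, 1, 3)
  proc-D needs (0, 2, 1, 1) <= (0, 2, 1, 3) -> finishes; pool += (3, 1, 0, 0) = (3, 3, 1, 3)
  proc-B needs (1, 2, 1, 2) <= (3, 3, 1, 3) -> finishes; pool += (0, 0, 0, 2) = (3, 3, 1, 5)
  blocked: proc-A wants (1, 0, 2, 2), pool (3, 3, 1, 5) — not enough R3
  blocked: proc-G wants (0, 2, 3, 1), pool (3, 3, 1, 5) — not enough R3
  blocked: proc-E wants (0, 0, 2, 3), pool (3, 3, 1, 5) — not enough R3
Post-grant, the permanently blocked set is proc-A, proc-G and proc-E.


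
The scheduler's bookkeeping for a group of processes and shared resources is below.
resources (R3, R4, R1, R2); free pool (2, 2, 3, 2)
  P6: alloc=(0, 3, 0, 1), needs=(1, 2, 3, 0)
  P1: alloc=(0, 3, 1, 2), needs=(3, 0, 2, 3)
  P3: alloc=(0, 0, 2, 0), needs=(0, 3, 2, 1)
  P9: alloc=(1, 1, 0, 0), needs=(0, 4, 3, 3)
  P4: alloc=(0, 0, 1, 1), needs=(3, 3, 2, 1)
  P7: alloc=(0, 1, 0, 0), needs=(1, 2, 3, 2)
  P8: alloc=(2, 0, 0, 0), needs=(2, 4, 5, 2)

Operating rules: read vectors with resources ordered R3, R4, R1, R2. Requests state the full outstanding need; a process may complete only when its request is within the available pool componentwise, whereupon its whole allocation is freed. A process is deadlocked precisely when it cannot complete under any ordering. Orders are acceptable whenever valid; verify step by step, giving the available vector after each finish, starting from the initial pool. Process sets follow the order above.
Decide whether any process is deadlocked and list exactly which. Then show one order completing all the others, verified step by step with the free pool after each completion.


No process is deadlocked.
Key observation: there is always a runnable process — P6 first — so the state unwinds completely.
A valid finishing order for the others: P6, P7, P9, P3, P4, P1, P8. Step-by-step check:
  pool = (2, 2, 3, 2)
  P6: need (1, 2, 3, 0) fits (2, 2, 3, 2); releases (0, 3, 0, 1), pool now (2, 5, 3, 3)
  P7: need (1, 2, 3, 2) fits (2, 5, 3, 3); releases (0, 1, 0, 0), pool now (2, 6, 3, 3)
  P9: need (0, 4, 3, 3) fits (2, 6, 3, 3); releases (1, 1, 0, 0), pool now (3, 7, 3, 3)
  P3: need (0, 3, 2, 1) fits (3, 7, 3, 3); releases (0, 0, 2, 0), pool now (3, 7, 5, 3)
  P4: need (3, 3, 2, 1) fits (3, 7, 5, 3); releases (0, 0, 1, 1), pool now (3, 7, 6, 4)
  P1: need (3, 0, 2, 3) fits (3, 7, 6, 4); releases (0, 3, 1, 2), pool now (3, 10, 7, 6)
  P8: need (2, 4, 5, 2) fits (3, 10, 7, 6); releases (2, 0, 0, 0), pool now (5, 10, 7, 6)


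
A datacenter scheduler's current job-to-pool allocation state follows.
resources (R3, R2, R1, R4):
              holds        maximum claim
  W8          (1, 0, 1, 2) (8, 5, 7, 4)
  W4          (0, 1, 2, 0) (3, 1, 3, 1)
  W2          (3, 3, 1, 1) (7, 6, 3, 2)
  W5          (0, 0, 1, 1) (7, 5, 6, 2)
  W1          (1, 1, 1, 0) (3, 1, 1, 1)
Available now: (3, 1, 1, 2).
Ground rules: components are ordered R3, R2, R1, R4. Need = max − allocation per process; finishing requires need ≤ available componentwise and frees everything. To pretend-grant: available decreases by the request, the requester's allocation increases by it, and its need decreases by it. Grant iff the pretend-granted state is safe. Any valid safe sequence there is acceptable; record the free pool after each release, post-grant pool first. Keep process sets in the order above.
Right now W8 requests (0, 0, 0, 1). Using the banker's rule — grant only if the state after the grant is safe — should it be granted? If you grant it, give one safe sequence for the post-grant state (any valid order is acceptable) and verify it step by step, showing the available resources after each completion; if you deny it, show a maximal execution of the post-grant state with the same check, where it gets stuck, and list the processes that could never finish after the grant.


GRANT — the state after the grant stays safe, e.g. via W4, W1, W2, W5, W8.
Key observation: the grant leaves (3, 1, 1, 1) free — enough for W4, whose release restarts the cascade.
Check on the post-grant state, step by step:
  pool = (3, 1, 1, 1)
  W4 needs (3, 0, 1, 1) <= (3, 1, 1, 1) -> finishes; pool += (0, 1, 2, 0) = (3, 2, 3, 1)
  W1 needs (2, 0, 0, 1) <= (3, 2, 3, 1) -> finishes; pool += (1, 1, 1, 0) = (4, 3, 4, 1)
  W2 needs (4, 3, 2, 1) <= (4, 3, 4, 1) -> finishes; pool += (3, 3, 1, 1) = (7, 6, 5, 2)
  W5 needs (7, 5, 5, 1) <= (7, 6, 5, 2) -> finishes; pool += (0, 0, 1, 1) = (7, 6, 6, 3)
  W8 needs (7, 5, 6, 1) <= (7, 6, 6, 3) -> finishes; pool += (1, 0, 1, 3) = (8, 6, 7, 6)


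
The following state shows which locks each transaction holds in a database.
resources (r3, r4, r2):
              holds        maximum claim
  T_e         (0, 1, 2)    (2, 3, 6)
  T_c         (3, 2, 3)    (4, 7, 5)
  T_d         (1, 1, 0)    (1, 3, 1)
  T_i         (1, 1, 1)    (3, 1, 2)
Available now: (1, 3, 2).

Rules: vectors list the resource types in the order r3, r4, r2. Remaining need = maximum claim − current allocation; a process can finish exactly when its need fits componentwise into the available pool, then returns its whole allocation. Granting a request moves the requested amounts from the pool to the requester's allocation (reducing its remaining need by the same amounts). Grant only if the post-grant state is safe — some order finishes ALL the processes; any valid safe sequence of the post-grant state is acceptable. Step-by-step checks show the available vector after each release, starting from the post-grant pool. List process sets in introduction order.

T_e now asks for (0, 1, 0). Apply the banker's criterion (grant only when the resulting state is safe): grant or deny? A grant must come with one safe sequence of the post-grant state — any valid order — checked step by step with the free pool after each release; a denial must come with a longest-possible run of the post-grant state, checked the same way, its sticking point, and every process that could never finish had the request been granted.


DENY. Granting would leave the state unsafe.
Key observation: after T_d, T_i the pool peaks at (3, 4, 3), and each blocked process is short somewhere: T_e on r2; T_c on r4.
After a pretend grant, a maximal execution: T_d, T_i — then nothing else fits. Check, step by step:
  pool = (1, 2, 2)
  run T_d (needs (0, 2, 1), free (1, 2, 2)); after release of (1, 1, 0) the pool is (2, 3, 2)
  run T_i (needs (2, 0, 1), free (2, 3, 2)); after release of (1, 1, 1) the pool is (3, 4, 3)
  T_e still needs (2, 1, 4) but only (3, 4, 3) is free — short on r2
  T_c still needs (1, 5, 2) but only (3, 4, 3) is free — short on r4
Had the request been granted, T_e and T_c could never finish.


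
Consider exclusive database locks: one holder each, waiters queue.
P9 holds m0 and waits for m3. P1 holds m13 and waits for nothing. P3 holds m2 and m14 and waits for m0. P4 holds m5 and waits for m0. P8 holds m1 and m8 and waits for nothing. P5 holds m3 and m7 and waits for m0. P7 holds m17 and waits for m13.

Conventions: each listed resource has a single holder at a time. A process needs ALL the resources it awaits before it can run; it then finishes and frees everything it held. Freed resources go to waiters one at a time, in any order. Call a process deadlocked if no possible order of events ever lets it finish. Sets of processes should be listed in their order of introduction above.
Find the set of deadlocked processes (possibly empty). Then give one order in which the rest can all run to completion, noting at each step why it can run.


Deadlocked: P9, P3, P4 and P5.
Key observation: P9 -> P5 -> P9 is a circular wait — nothing in it can go first; P3 and P4 wait into the deadlock from upstream.
The rest can finish in the order P8, P1, P7.
Check, step by step:
  run P8 (it waits on nothing); releases m1 and m8
  run P1 (it waits on nothing); releases m13
  P7 waits on m13 — all released -> runs and releases m17


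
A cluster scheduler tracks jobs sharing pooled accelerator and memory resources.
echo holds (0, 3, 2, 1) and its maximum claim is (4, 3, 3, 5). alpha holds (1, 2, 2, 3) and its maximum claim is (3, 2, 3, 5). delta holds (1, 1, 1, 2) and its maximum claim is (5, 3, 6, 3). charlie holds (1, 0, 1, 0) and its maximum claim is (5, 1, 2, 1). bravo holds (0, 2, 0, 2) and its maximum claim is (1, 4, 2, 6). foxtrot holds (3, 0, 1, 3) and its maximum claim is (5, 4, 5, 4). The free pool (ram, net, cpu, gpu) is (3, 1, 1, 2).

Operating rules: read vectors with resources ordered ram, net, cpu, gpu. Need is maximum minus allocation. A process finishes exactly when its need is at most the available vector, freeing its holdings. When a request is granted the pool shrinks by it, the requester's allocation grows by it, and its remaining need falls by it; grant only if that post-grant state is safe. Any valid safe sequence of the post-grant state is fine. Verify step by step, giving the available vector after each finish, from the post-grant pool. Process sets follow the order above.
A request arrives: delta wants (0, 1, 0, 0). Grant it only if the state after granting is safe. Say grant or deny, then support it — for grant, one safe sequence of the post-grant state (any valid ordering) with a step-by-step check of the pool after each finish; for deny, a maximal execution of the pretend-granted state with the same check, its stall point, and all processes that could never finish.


GRANT — the state after the grant stays safe, e.g. via alpha, charlie, bravo, echo, foxtrot, delta.
Key observation: granting shrinks the pool to (3, 0, 1, 2), yet alpha still fits and the chain goes through.
Verifying the post-grant state step by step:
  pool = (3, 0, 1, 2)
  run alpha (needs (2, 0, 1, 2), free (3, 0, 1, 2)); after release of (1, 2, 2, 3) the pool is (4, 2, 3, 5)
  run charlie (needs (4, 1, 1, 1), free (4, 2, 3, 5)); after release of (1, 0, 1, 0) the pool is (5, 2, 4, 5)
  run bravo (needs (1, 2, 2, 4), free (5, 2, 4, 5)); after release of (0, 2, 0, 2) the pool is (5, 4, 4, 7)
  run echo (needs (4, 0, 1, 4), free (5, 4, 4, 7)); after release of (0, 3, 2, 1) the pool is (5, 7, 6, 8)
  run foxtrot (needs (2, 4, 4, 1), free (5, 7, 6, 8)); after release of (3, 0, 1, 3) the pool is (8, 7, 7, 11)
  run delta (needs (4, 1, 5, 1), free (8, 7, 7, 11)); after release of (1, 2, 1, 2) the pool is (9, 9, 8, 13)


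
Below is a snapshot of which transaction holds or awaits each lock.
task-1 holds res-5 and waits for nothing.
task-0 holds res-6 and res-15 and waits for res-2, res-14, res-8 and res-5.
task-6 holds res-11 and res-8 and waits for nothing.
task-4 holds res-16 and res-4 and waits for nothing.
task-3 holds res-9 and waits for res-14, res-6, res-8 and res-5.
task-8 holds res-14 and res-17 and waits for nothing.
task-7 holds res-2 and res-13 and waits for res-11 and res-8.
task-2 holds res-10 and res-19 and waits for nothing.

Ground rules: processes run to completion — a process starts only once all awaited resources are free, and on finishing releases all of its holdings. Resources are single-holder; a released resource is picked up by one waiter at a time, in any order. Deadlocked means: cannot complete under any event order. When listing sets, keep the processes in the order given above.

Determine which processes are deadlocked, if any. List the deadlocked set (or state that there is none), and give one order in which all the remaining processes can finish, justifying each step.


Nothing here is deadlocked.
Key observation: the wait relation is loop-free; peeling off processes with no waits unwinds the whole state.
A valid finishing order for the others: task-4, task-6, task-7, task-8, task-1, task-2, task-0, task-3.
Check, step by step:
  task-4 waits on nothing -> runs at once and releases res-16 and res-4
  task-6 waits on nothing -> runs at once and releases res-11 and res-8
  run task-7 (all its waits — res-11 and res-8 — are resolved); releases res-2 and res-13
  task-8 waits on nothing -> runs at once and releases res-14 and res-17
  task-1 waits on nothing -> runs at once and releases res-5
  task-2 waits on nothing -> runs at once and releases res-10 and res-19
  run task-0 (all its waits — res-2, res-14, res-8 and res-5 — are resolved); releases res-6 and res-15
  run task-3 (all its waits — res-14, res-6, res-8 and res-5 — are resolved); releases res-9


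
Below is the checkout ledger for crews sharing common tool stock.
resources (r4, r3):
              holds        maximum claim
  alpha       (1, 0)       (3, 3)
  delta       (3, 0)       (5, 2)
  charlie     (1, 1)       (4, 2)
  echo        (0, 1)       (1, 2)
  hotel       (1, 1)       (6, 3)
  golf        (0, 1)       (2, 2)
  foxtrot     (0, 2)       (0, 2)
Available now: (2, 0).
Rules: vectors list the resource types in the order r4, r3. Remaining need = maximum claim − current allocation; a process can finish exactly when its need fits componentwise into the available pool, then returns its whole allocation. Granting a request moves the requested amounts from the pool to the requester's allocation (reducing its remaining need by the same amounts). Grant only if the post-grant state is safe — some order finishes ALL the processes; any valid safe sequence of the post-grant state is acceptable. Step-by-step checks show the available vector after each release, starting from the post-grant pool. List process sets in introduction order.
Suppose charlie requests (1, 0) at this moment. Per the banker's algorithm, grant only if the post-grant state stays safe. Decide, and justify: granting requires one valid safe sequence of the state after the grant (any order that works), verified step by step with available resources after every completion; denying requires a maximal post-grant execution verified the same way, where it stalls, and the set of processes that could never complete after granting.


DENY — the pretend-granted state is unsafe.
Key observation: the wall is r4: completing foxtrot, echo brings the pool only to (1, 3), and all the rest need more.
Pretend the grant happened; the run foxtrot, echo goes as far as possible. Step-by-step check:
  pool = (1, 0)
  foxtrot needs (0, 0) <= (1, 0) -> finishes; pool += (0, 2) = (1, 2)
  echo needs (1, 1) <= (1, 2) -> finishes; pool += (0, 1) = (1, 3)
  alpha cannot run: need (2, 3) vs free (1, 3) (insufficient r4)
  delta cannot run: need (2, 2) vs free (1, 3) (insufficient r4)
  charlie cannot run: need (2, 1) vs free (1, 3) (insufficient r4)
  hotel cannot run: need (5, 2) vs free (1, 3) (insufficient r4)
  golf cannot run: need (2, 1) vs free (1, 3) (insufficient r4)
Processes that could never finish after the grant: alpha, delta, charlie, hotel and golf.


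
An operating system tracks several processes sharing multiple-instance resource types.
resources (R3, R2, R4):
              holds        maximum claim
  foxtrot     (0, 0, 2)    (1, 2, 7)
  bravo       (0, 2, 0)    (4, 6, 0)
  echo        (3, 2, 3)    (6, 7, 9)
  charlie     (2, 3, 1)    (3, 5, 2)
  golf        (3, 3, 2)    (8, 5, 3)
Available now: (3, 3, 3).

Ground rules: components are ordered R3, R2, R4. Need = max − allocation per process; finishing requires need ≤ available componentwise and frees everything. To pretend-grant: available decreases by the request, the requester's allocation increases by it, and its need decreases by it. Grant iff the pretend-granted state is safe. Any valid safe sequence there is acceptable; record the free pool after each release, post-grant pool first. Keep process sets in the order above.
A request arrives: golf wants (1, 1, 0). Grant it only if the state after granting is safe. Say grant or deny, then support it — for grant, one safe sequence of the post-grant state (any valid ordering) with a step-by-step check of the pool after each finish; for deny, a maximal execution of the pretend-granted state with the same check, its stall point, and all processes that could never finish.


GRANT: granting preserves safety; a valid post-grant sequence is charlie, golf, echo, foxtrot, bravo.
Key observation: granting shrinks the pool to (2, 2, 3), yet charlie still fits and the chain goes through.
Check on the post-grant state, step by step:
  pool = (2, 2, 3)
  run charlie (needs (1, 2, 1), free (2, 2, 3)); after release of (2, 3, 1) the pool is (4, 5, 4)
  run golf (needs (4, 1, 1), free (4, 5, 4)); after release of (4, 4, 2) the pool is (8, 9, 6)
  run echo (needs (3, 5, 6), free (8, 9, 6)); after release of (3, 2, 3) the pool is (11, 11, 9)
  run foxtrot (needs (1, 2, 5), free (11, 11, 9)); after release of (0, 0, 2) the pool is (11, 11, 11)
  run bravo (needs (4, 4, 0), free (11, 11, 11)); after release of (0, 2, 0) the pool is (11, 13, 11)


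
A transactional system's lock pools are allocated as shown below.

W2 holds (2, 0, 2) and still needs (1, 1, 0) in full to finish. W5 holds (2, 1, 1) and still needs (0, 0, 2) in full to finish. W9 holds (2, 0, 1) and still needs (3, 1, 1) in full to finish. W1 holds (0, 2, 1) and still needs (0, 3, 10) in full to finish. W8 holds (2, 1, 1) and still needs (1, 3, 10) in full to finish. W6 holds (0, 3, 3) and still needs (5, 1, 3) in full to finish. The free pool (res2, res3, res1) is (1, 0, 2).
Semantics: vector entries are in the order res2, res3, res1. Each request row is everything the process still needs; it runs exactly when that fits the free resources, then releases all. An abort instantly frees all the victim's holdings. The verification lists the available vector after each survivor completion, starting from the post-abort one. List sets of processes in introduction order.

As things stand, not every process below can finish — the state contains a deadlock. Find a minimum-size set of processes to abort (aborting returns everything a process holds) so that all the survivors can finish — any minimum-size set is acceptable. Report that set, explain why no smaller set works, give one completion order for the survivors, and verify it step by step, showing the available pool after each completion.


Minimum abort set: W8.
Key observation: W1 was stuck for good until W8 gave back (2, 1, 1); in the order shown it finishes at step 5.
Why nothing smaller works: aborting no one leaves the state deadlocked as given.
One survivor order: W5, W2, W6, W9, W1. Walking it through (post-abort pool first):
  pool = (3, 1, 3)
  W5: need (0, 0, 2) fits (3, 1, 3); releases (2, 1, 1), pool now (5, 2, 4)
  W2: need (1, 1, 0) fits (5, 2, 4); releases (2, 0, 2), pool now (7, 2, 6)
  W6: need (5, 1, 3) fits (7, 2, 6); releases (0, 3, 3), pool now (7, 5, 9)
  W9: need (3, 1, 1) fits (7, 5, 9); releases (2, 0, 1), pool now (9, 5, 10)
  W1: need (0, 3, 10) fits (9, 5, 10); releases (0, 2, 1), pool now (9, 7, 11)


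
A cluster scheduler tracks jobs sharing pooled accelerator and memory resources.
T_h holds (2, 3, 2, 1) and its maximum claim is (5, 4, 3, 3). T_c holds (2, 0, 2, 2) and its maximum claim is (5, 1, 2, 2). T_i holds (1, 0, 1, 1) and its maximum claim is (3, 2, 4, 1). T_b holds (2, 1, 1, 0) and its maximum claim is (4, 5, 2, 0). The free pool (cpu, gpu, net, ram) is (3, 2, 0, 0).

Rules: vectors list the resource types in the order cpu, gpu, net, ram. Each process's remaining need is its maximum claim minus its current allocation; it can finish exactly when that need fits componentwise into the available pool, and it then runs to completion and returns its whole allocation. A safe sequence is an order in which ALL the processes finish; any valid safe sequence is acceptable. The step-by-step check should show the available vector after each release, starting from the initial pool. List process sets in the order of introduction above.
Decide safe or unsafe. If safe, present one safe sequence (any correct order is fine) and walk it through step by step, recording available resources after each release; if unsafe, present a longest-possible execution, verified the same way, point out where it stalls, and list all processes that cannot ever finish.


SAFE, for example via the order T_c, T_h, T_b, T_i.
Key observation: reading the order forward, T_c is the first process whose need (3, 1, 0, 0) meets the free pool (3, 2, 0, 0) exactly on a resource it requests.
Verifying each step:
  pool = (3, 2, 0, 0)
  T_c needs (3, 1, 0, 0) <= (3, 2, 0, 0) -> finishes; pool += (2, 0, 2, 2) = (5, 2, 2, 2)
  T_h needs (3, 1, 1, 2) <= (5, 2, 2, 2) -> finishes; pool += (2, 3, 2, 1) = (7, 5, 4, 3)
  T_b needs (2, 4, 1, 0) <= (7, 5, 4, 3) -> finishes; pool += (2, 1, 1, 0) = (9, 6, 5, 3)
  T_i needs (2, 2, 3, 0) <= (9, 6, 5, 3) -> finishes; pool += (1, 0, 1, 1) = (10, 6, 6, 4)


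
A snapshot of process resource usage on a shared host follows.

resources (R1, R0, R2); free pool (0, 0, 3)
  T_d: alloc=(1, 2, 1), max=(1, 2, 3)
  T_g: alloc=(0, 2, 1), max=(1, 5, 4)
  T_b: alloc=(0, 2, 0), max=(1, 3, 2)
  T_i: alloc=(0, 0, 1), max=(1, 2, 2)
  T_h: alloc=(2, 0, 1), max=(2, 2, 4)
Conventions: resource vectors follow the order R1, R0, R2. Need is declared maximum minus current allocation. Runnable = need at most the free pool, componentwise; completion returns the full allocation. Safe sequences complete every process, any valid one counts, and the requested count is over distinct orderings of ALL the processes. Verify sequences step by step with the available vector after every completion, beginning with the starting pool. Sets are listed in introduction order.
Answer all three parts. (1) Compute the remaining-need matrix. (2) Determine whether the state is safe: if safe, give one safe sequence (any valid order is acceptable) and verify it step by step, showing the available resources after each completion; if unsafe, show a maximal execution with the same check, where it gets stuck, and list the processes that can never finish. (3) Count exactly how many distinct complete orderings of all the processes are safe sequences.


(1) Remaining need (order R1, R0, R2):
  T_d: (0, 0, 2)
  T_g: (1, 3, 3)
  T_b: (1, 1, 2)
  T_i: (1, 2, 1)
  T_h: (0, 2, 3)
(2) SAFE, for example via the order T_d, T_b, T_h, T_i, T_g.
Key observation: reading the order forward, T_b is the first process whose need (1, 1, 2) meets the free pool (1, 2, 4) exactly on a resource it requests.
Step-by-step check:
  pool = (0, 0, 3)
  run T_d (needs (0, 0, 2), free (0, 0, 3)); after release of (1, 2, 1) the pool is (1, 2, 4)
  run T_b (needs (1, 1, 2), free (1, 2, 4)); after release of (0, 2, 0) the pool is (1, 4, 4)
  run T_h (needs (0, 2, 3), free (1, 4, 4)); after release of (2, 0, 1) the pool is (3, 4, 5)
  run T_i (needs (1, 2, 1), free (3, 4, 5)); after release of (0, 0, 1) the pool is (3, 4, 6)
  run T_g (needs (1, 3, 3), free (3, 4, 6)); after release of (0, 2, 1) the pool is (3, 6, 7)
(3) Exactly 12 of the possible complete orderings are safe sequences.


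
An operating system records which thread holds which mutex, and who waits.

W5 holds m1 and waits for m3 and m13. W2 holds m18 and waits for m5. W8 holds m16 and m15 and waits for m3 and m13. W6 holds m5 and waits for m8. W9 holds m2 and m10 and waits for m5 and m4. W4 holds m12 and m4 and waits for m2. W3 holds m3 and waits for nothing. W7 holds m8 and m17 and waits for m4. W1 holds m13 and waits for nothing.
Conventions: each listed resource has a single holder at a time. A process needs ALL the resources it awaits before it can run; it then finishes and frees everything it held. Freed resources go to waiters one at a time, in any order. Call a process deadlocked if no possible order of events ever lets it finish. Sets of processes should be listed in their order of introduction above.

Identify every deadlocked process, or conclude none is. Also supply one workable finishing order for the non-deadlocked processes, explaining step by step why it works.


The deadlocked set is W2, W6, W9, W4 and W7.
Key observation: nobody on the ring W6 -> W7 -> W4 -> W9 -> W6 can start until another member finishes, which never happens; W2 waits into the deadlock from upstream.
A valid finishing order for the others: W3, W1, W5, W8.
Step-by-step check:
  W3: no waits; runs immediately, freeing m3
  W1: no waits; runs immediately, freeing m13
  W5: everything it awaited (m3 and m13) is free; runs, freeing m1
  W8: everything it awaited (m3 and m13) is free; runs, freeing m16 and m15


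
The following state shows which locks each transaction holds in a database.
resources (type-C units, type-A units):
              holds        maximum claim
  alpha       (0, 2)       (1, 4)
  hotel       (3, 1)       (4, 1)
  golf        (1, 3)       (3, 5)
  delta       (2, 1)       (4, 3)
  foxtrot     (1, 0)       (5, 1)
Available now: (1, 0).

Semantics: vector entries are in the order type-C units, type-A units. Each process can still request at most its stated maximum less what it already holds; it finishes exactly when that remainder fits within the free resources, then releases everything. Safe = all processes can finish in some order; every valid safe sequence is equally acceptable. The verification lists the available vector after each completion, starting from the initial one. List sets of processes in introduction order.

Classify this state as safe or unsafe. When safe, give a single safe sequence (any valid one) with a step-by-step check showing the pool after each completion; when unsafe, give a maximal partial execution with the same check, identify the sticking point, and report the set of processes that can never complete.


UNSAFE.
Key observation: hotel, foxtrot can finish, but then (5, 1) is all there is, and the blocked group's type-A units demands exceed it.
A maximal execution: hotel, foxtrot — then nothing else fits. Verifying each step:
  pool = (1, 0)
  hotel: need (1, 0) fits (1, 0); releases (3, 1), pool now (4, 1)
  foxtrot: need (4, 1) fits (4, 1); releases (1, 0), pool now (5, 1)
  blocked: alpha wants (1, 2), pool (5, 1) — not enough type-A units
  blocked: golf wants (2, 2), pool (5, 1) — not enough type-A units
  blocked: delta wants (2, 2), pool (5, 1) — not enough type-A units
Permanently blocked: alpha, golf and delta.


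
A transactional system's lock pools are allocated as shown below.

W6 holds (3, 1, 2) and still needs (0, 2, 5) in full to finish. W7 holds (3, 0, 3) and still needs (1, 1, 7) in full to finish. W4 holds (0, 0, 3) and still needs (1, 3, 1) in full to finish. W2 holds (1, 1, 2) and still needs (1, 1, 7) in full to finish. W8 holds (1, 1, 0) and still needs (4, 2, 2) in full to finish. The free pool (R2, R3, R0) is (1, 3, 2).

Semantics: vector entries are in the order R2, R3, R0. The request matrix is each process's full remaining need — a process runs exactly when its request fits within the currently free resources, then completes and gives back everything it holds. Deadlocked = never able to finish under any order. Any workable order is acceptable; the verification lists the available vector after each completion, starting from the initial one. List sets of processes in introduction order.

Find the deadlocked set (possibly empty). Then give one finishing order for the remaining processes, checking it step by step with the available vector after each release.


Nothing here is deadlocked.
Key observation: W4 leads a chain of completions in which each release enables another process.
A valid finishing order for the others: W4, W6, W2, W8, W7. Walking it through:
  pool = (1, 3, 2)
  run W4 (needs (1, 3, 1), free (1, 3, 2)); after release of (0, 0, 3) the pool is (1, 3, 5)
  run W6 (needs (0, 2, 5), free (1, 3, 5)); after release of (3, 1, 2) the pool is (4, 4, 7)
  run W2 (needs (1, 1, 7), free (4, 4, 7)); after release of (1, 1, 2) the pool is (5, 5, 9)
  run W8 (needs (4, 2, 2), free (5, 5, 9)); after release of (1, 1, 0) the pool is (6, 6, 9)
  run W7 (needs (1, 1, 7), free (6, 6, 9)); after release of (3, 0, 3) the pool is (9, 6, 12)


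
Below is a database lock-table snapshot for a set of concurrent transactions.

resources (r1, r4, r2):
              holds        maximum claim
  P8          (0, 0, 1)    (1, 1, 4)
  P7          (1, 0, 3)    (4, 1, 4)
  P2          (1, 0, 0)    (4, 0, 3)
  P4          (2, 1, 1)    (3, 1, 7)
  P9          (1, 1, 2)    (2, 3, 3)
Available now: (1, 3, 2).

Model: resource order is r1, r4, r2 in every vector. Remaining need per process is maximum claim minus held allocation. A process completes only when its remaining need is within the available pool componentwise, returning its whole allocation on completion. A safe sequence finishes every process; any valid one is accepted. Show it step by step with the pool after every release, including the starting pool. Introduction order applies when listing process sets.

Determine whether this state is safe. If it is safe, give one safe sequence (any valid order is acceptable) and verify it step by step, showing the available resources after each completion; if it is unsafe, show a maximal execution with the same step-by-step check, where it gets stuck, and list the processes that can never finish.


The state is UNSAFE.
Key observation: after P9, P8 the pool peaks at (2, 4, 5), and each blocked process is short somewhere: P7 on r1; P2 on r1; P4 on r2.
The run P9, P8 cannot be extended any further. Walking it through:
  pool = (1, 3, 2)
  P9: need (1, 2, 1) fits (1, 3, 2); releases (1, 1, 2), pool now (2, 4, 4)
  P8: need (1, 1, 3) fits (2, 4, 4); releases (0, 0, 1), pool now (2, 4, 5)
  P7 still needs (3, 1, 1) but only (2, 4, 5) is free — short on r1
  P2 still needs (3, 0, 3) but only (2, 4, 5) is free — short on r1
  P4 still needs (1, 0, 6) but only (2, 4, 5) is free — short on r2
Permanently blocked: P7, P2 and P4.
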